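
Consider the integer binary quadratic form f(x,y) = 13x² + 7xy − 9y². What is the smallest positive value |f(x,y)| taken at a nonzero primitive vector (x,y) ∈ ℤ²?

river: ρ → (-9,11,11)
river: ρ → (11,11,-9)
river: ρ → (-9,7,13)
river: ρ → (13,19,-3)
river: ρ → (-3,17,19)
river: ρ → (19,21,-1)
river: ρ → (-1,21,19)
river: ρ → (19,17,-3)
river: ρ → (-3,19,13)
river: ρ → (13,7,-9)
closes: descent 0, river 10
min |a| on river = 1

1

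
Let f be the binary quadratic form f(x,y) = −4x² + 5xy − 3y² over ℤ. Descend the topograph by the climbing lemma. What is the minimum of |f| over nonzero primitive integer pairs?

translate: b→3 (≡-5 mod 8), so (4,-5,3)→(4,3,2)
flip: (4,3,2)→(2,-3,4)
translate: b→1 (≡-3 mod 4), so (2,-3,4)→(2,1,3)
reduced (well bottom): (2,1,3) with a≤c, −a<b≤a
well minimum |f| = |-2| = 2 (negative-definite)

2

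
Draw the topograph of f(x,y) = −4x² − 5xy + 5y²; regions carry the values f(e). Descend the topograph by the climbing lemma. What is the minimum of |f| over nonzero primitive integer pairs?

descent: ρ → (5,5,-4)  [lands on river]
river: ρ → (-4,3,6)
river: ρ → (6,9,-1)
river: ρ → (-1,9,6)
river: ρ → (6,3,-4)
river: ρ → (-4,5,5)
closes: descent 1, river 6
min |a| on river = 1

1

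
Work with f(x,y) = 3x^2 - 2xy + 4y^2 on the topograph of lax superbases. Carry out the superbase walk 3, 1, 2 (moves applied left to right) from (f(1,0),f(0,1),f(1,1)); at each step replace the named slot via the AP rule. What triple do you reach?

start (3,4,5) = (f(1,0),f(0,1),f(1,1))
replace slot 3: 2·(3+4) − 5 = 9 → (3,4,9)
replace slot 1: 2·(4+9) − 3 = 23 → (23,4,9)
replace slot 2: 2·(23+9) − 4 = 60 → (23,60,9)

23,60,9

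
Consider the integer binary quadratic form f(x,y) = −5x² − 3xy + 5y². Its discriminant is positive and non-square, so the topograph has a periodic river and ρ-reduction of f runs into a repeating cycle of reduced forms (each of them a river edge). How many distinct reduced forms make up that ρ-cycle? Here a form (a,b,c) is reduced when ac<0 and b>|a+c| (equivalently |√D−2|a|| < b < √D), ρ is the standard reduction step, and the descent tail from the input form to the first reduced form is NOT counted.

D = 109, ⌊√D⌋ = 10
descent: ρ → (5,3,-5)  [lands on river]
river: ρ → (-5,7,3)
river: ρ → (3,5,-7)
river: ρ → (-7,9,1)
river: ρ → (1,9,-7)
river: ρ → (-7,5,3)
river: ρ → (3,7,-5)
river: ρ → (-5,3,5)
river: ρ → (5,7,-3)
river: ρ → (-3,5,7)
river: ρ → (7,9,-1)
river: ρ → (-1,9,7)
river: ρ → (7,5,-3)
river: ρ → (-3,7,5)
ρ-cycle length = 14 (tail of 1 descent step not counted)

14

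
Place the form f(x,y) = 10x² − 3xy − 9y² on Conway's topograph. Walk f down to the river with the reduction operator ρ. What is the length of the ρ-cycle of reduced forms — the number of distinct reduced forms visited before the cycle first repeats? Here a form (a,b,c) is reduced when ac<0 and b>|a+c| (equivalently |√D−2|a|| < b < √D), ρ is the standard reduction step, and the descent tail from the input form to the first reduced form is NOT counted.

D = 369, ⌊√D⌋ = 19
descent: ρ → (-9,3,10)  [lands on river]
river: ρ → (10,17,-2)
river: ρ → (-2,19,1)
river: ρ → (1,19,-2)
river: ρ → (-2,17,10)
river: ρ → (10,3,-9)
river: ρ → (-9,15,4)
river: ρ → (4,17,-5)
river: ρ → (-5,13,10)
river: ρ → (10,7,-8)
river: ρ → (-8,9,9)
river: ρ → (9,9,-8)
river: ρ → (-8,7,10)
river: ρ → (10,13,-5)
river: ρ → (-5,17,4)
river: ρ → (4,15,-9)
ρ-cycle length = 16 (tail of 1 descent step not counted)

16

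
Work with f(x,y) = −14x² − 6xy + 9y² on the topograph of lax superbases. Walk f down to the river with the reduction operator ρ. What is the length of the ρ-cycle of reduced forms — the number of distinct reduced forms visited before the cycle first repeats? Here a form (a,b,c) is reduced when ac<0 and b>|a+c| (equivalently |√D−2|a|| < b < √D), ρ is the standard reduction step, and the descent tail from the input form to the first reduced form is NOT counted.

D = 540, ⌊√D⌋ = 23
descent: ρ → (9,6,-14)  [lands on river]
river: ρ → (-14,22,1)
river: ρ → (1,22,-14)
river: ρ → (-14,6,9)
river: ρ → (9,12,-11)
river: ρ → (-11,10,10)
river: ρ → (10,10,-11)
river: ρ → (-11,12,9)
ρ-cycle length = 8 (tail of 1 descent step not counted)

8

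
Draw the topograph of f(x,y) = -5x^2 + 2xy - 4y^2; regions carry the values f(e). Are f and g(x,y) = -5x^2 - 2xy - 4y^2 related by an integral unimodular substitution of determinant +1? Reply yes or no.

D₁ = -76, D₂ = -76
f is negative-definite; reduce −f:
−f: flip: (5,-2,4)→(4,2,5)
−f: reduced (well bottom): (4,2,5) with a≤c, −a<b≤a
flip sign back: reduced form of f is (-4,-2,-5)
g is negative-definite; reduce −g:
−g: flip: (5,2,4)→(4,-2,5)
−g: reduced (well bottom): (4,-2,5) with a≤c, −a<b≤a
flip sign back: reduced form of g is (-4,2,-5)
reduced forms (-4, -2, -5) vs (-4, 2, -5) ⇒ inequivalent

no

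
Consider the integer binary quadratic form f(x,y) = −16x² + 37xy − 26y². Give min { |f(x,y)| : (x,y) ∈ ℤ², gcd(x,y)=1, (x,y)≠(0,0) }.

translate: b→-5 (≡-37 mod 32), so (16,-37,26)→(16,-5,5)
flip: (16,-5,5)→(5,5,16)
reduced (well bottom): (5,5,16) with a≤c, −a<b≤a
well minimum |f| = |-5| = 5 (negative-definite)

5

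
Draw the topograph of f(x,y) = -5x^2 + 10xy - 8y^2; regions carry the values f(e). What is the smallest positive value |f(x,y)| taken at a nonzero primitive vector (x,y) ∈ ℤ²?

translate: b→0 (≡-10 mod 10), so (5,-10,8)→(5,0,3)
flip: (5,0,3)→(3,0,5)
reduced (well bottom): (3,0,5) with a≤c, −a<b≤a
well minimum |f| = |-3| = 3 (negative-definite)

3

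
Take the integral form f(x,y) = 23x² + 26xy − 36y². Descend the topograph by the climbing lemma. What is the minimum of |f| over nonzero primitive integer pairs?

river: ρ → (-36,46,13)
river: ρ → (13,58,-12)
river: ρ → (-12,62,3)
river: ρ → (3,58,-52)
river: ρ → (-52,46,9)
river: ρ → (9,62,-4)
river: ρ → (-4,58,39)
river: ρ → (39,20,-23)
river: ρ → (-23,26,36)
river: ρ → (36,46,-13)
river: ρ → (-13,58,12)
river: ρ → (12,62,-3)
river: ρ → (-3,58,52)
river: ρ → (52,46,-9)
river: ρ → (-9,62,4)
river: ρ → (4,58,-39)
river: ρ → (-39,20,23)
river: ρ → (23,26,-36)
closes: descent 0, river 18
min |a| on river = 3

3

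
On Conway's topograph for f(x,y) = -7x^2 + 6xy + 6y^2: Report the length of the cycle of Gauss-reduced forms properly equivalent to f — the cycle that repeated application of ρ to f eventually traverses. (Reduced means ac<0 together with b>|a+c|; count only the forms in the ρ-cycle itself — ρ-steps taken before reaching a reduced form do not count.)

D = 204, ⌊√D⌋ = 14
river: ρ → (6,6,-7)
river: ρ → (-7,8,5)
river: ρ → (5,12,-3)
river: ρ → (-3,12,5)
river: ρ → (5,8,-7)
river: ρ → (-7,6,6)
ρ-cycle length = 6 (tail of 0 descent steps not counted)

6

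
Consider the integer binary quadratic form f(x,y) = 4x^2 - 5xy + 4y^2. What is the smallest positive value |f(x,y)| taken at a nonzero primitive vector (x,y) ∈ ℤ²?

translate: b→3 (≡-5 mod 8), so (4,-5,4)→(4,3,3)
flip: (4,3,3)→(3,-3,4)
translate: b→3 (≡-3 mod 6), so (3,-3,4)→(3,3,4)
reduced (well bottom): (3,3,4) with a≤c, −a<b≤a
well minimum = a = 3

3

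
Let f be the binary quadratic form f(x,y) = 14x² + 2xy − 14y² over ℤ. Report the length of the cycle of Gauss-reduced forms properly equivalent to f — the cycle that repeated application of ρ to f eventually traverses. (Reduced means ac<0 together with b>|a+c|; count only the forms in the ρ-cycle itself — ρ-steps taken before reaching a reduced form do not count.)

D = 788, ⌊√D⌋ = 28
river: ρ → (-14,26,2)
river: ρ → (2,26,-14)
river: ρ → (-14,2,14)
river: ρ → (14,26,-2)
river: ρ → (-2,26,14)
river: ρ → (14,2,-14)
ρ-cycle length = 6 (tail of 0 descent steps not counted)

6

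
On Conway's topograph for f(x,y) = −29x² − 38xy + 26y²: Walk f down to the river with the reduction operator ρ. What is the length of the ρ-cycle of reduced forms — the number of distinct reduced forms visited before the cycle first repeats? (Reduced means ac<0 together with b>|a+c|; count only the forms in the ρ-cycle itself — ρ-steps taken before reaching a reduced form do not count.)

D = 4460, ⌊√D⌋ = 66
descent: ρ → (26,38,-29)  [lands on river]
river: ρ → (-29,20,35)
river: ρ → (35,50,-14)
river: ρ → (-14,62,11)
river: ρ → (11,48,-49)
river: ρ → (-49,50,10)
river: ρ → (10,50,-49)
river: ρ → (-49,48,11)
river: ρ → (11,62,-14)
river: ρ → (-14,50,35)
river: ρ → (35,20,-29)
river: ρ → (-29,38,26)
river: ρ → (26,66,-1)
river: ρ → (-1,66,26)
ρ-cycle length = 14 (tail of 1 descent step not counted)

14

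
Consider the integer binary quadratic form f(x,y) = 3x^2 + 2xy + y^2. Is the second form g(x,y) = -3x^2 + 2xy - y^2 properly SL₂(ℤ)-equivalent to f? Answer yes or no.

D₁ = -8, D₂ = -8
f: flip: (3,2,1)→(1,-2,3)
f: translate: b→0 (≡-2 mod 2), so (1,-2,3)→(1,0,2)
f: reduced (well bottom): (1,0,2) with a≤c, −a<b≤a
g is negative-definite; reduce −g:
−g: flip: (3,-2,1)→(1,2,3)
−g: translate: b→0 (≡2 mod 2), so (1,2,3)→(1,0,2)
−g: reduced (well bottom): (1,0,2) with a≤c, −a<b≤a
flip sign back: reduced form of g is (-1,0,-2)
reduced forms (1, 0, 2) vs (-1, 0, -2) ⇒ inequivalent

no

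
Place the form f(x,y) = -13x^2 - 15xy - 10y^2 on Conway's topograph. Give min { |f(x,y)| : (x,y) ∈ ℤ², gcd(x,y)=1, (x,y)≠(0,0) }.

translate: b→-11 (≡15 mod 26), so (13,15,10)→(13,-11,8)
flip: (13,-11,8)→(8,11,13)
translate: b→-5 (≡11 mod 16), so (8,11,13)→(8,-5,10)
reduced (well bottom): (8,-5,10) with a≤c, −a<b≤a
well minimum |f| = |-8| = 8 (negative-definite)

8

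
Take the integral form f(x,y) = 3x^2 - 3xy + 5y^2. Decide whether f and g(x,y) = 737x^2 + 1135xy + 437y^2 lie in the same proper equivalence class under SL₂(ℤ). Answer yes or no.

D₁ = -51, D₂ = -51
f: translate: b→3 (≡-3 mod 6), so (3,-3,5)→(3,3,5)
f: reduced (well bottom): (3,3,5) with a≤c, −a<b≤a
g: translate: b→-339 (≡1135 mod 1474), so (737,1135,437)→(737,-339,39)
g: flip: (737,-339,39)→(39,339,737)
g: translate: b→27 (≡339 mod 78), so (39,339,737)→(39,27,5)
g: flip: (39,27,5)→(5,-27,39)
g: translate: b→3 (≡-27 mod 10), so (5,-27,39)→(5,3,3)
g: flip: (5,3,3)→(3,-3,5)
g: translate: b→3 (≡-3 mod 6), so (3,-3,5)→(3,3,5)
g: reduced (well bottom): (3,3,5) with a≤c, −a<b≤a
reduced forms (3, 3, 5) vs (3, 3, 5) ⇒ equivalent

yes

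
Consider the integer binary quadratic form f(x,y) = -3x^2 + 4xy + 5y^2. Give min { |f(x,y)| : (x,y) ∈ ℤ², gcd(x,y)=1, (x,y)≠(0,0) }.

river: ρ → (5,6,-2)
river: ρ → (-2,6,5)
river: ρ → (5,4,-3)
river: ρ → (-3,8,1)
river: ρ → (1,8,-3)
river: ρ → (-3,4,5)
closes: descent 0, river 6
min |a| on river = 1

1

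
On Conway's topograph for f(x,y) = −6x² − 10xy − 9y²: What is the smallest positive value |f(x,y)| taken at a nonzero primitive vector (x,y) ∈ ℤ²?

translate: b→-2 (≡10 mod 12), so (6,10,9)→(6,-2,5)
flip: (6,-2,5)→(5,2,6)
reduced (well bottom): (5,2,6) with a≤c, −a<b≤a
well minimum |f| = |-5| = 5 (negative-definite)

5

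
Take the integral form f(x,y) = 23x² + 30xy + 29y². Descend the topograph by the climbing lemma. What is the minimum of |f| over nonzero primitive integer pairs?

translate: b→-16 (≡30 mod 46), so (23,30,29)→(23,-16,22)
flip: (23,-16,22)→(22,16,23)
reduced (well bottom): (22,16,23) with a≤c, −a<b≤a
well minimum = a = 22

22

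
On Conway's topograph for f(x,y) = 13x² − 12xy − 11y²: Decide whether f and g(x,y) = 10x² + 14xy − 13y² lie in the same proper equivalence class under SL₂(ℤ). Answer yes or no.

D₁ = 716, D₂ = 716
river cycle of f (length 14): (-11, 12, 13), (13, 14, -10), (-10, 26, 1), (1, 26, -10), (-10, 14, 13), (13, 12, -11), (-11, 10, 14), (14, 18, -7), (-7, 24, 5), (5, 26, -2), … (4 more)
river cycle of g (length 14): (-13, 12, 11), (11, 10, -14), (-14, 18, 7), (7, 24, -5), (-5, 26, 2), (2, 26, -5), (-5, 24, 7), (7, 18, -14), (-14, 10, 11), (11, 12, -13), … (4 more)
cycles differ ⇒ inequivalent

no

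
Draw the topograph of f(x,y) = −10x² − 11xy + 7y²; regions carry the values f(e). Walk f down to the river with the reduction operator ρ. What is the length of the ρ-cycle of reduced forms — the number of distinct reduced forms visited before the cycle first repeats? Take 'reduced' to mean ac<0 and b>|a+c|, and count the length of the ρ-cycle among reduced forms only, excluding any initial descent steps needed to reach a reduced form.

D = 401, ⌊√D⌋ = 20
descent: ρ → (7,11,-10)  [lands on river]
river: ρ → (-10,9,8)
river: ρ → (8,7,-11)
river: ρ → (-11,15,4)
river: ρ → (4,17,-7)
river: ρ → (-7,11,10)
river: ρ → (10,9,-8)
river: ρ → (-8,7,11)
river: ρ → (11,15,-4)
river: ρ → (-4,17,7)
ρ-cycle length = 10 (tail of 1 descent step not counted)

10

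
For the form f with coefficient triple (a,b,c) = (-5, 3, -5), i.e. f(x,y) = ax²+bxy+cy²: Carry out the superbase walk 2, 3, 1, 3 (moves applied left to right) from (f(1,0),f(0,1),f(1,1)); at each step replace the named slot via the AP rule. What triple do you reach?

start (-5,-5,-7) = (f(1,0),f(0,1),f(1,1))
replace slot 2: 2·((-5)+(-7)) − (-5) = -19 → (-5,-19,-7)
replace slot 3: 2·((-5)+(-19)) − (-7) = -41 → (-5,-19,-41)
replace slot 1: 2·((-19)+(-41)) − (-5) = -115 → (-115,-19,-41)
replace slot 3: 2·((-115)+(-19)) − (-41) = -227 → (-115,-19,-227)

-115,-19,-227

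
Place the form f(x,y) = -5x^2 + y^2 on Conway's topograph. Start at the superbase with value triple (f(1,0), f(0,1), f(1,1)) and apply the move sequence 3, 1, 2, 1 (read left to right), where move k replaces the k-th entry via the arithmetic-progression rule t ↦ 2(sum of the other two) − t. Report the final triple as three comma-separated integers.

start (-5,1,-4) = (f(1,0),f(0,1),f(1,1))
replace slot 3: 2·((-5)+1) − (-4) = -4 → (-5,1,-4)
replace slot 1: 2·(1+(-4)) − (-5) = -1 → (-1,1,-4)
replace slot 2: 2·((-1)+(-4)) − 1 = -11 → (-1,-11,-4)
replace slot 1: 2·((-11)+(-4)) − (-1) = -29 → (-29,-11,-4)

-29,-11,-4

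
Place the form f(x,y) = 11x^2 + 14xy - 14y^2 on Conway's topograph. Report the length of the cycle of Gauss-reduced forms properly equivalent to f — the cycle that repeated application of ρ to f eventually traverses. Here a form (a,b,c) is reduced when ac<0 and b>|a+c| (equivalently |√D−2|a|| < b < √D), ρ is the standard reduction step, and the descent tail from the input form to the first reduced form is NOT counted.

D = 812, ⌊√D⌋ = 28
river: ρ → (-14,14,11)
river: ρ → (11,8,-17)
river: ρ → (-17,26,2)
river: ρ → (2,26,-17)
river: ρ → (-17,8,11)
river: ρ → (11,14,-14)
ρ-cycle length = 6 (tail of 0 descent steps not counted)

6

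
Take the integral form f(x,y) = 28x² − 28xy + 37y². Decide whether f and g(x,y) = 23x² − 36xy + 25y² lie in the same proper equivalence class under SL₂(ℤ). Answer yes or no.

D₁ = -3360, D₂ = -1004
discriminants differ ⇒ not SL₂(ℤ)-equivalent

no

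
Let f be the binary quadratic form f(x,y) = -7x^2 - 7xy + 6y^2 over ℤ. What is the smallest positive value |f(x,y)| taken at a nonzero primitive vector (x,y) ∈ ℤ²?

descent: ρ → (6,7,-7)  [lands on river]
river: ρ → (-7,7,6)
river: ρ → (6,5,-8)
river: ρ → (-8,11,3)
river: ρ → (3,13,-4)
river: ρ → (-4,11,6)
river: ρ → (6,13,-2)
river: ρ → (-2,11,12)
river: ρ → (12,13,-1)
river: ρ → (-1,13,12)
river: ρ → (12,11,-2)
river: ρ → (-2,13,6)
river: ρ → (6,11,-4)
river: ρ → (-4,13,3)
river: ρ → (3,11,-8)
river: ρ → (-8,5,6)
closes: descent 1, river 16
min |a| on river = 1

1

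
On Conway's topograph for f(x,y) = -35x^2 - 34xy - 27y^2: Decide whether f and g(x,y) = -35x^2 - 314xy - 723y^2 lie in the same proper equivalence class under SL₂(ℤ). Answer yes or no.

D₁ = -2624, D₂ = -2624
f is negative-definite; reduce −f:
−f: flip: (35,34,27)→(27,-34,35)
−f: translate: b→20 (≡-34 mod 54), so (27,-34,35)→(27,20,28)
−f: reduced (well bottom): (27,20,28) with a≤c, −a<b≤a
flip sign back: reduced form of f is (-27,-20,-28)
g is negative-definite; reduce −g:
−g: translate: b→34 (≡314 mod 70), so (35,314,723)→(35,34,27)
−g: flip: (35,34,27)→(27,-34,35)
−g: translate: b→20 (≡-34 mod 54), so (27,-34,35)→(27,20,28)
−g: reduced (well bottom): (27,20,28) with a≤c, −a<b≤a
flip sign back: reduced form of g is (-27,-20,-28)
reduced forms (-27, -20, -28) vs (-27, -20, -28) ⇒ equivalent

yes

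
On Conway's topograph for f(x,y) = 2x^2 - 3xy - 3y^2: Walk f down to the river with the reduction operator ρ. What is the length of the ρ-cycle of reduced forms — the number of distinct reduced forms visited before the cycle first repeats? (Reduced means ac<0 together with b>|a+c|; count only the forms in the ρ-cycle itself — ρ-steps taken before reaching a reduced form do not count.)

D = 33, ⌊√D⌋ = 5
descent: ρ → (-3,3,2)  [lands on river]
river: ρ → (2,5,-1)
river: ρ → (-1,5,2)
river: ρ → (2,3,-3)
ρ-cycle length = 4 (tail of 1 descent step not counted)

4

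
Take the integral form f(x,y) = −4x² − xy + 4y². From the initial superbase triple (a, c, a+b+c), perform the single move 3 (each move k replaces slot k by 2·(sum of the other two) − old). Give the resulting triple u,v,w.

start (-4,4,-1) = (f(1,0),f(0,1),f(1,1))
replace slot 3: 2·((-4)+4) − (-1) = 1 → (-4,4,1)

-4,4,1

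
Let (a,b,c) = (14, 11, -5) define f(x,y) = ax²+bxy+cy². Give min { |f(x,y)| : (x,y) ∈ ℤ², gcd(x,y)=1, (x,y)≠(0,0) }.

river: ρ → (-5,19,2)
river: ρ → (2,17,-14)
river: ρ → (-14,11,5)
river: ρ → (5,19,-2)
river: ρ → (-2,17,14)
river: ρ → (14,11,-5)
closes: descent 0, river 6
min |a| on river = 2

2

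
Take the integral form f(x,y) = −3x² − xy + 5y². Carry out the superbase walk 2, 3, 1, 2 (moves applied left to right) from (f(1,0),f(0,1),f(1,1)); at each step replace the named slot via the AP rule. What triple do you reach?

start (-3,5,1) = (f(1,0),f(0,1),f(1,1))
replace slot 2: 2·((-3)+1) − 5 = -9 → (-3,-9,1)
replace slot 3: 2·((-3)+(-9)) − 1 = -25 → (-3,-9,-25)
replace slot 1: 2·((-9)+(-25)) − (-3) = -65 → (-65,-9,-25)
replace slot 2: 2·((-65)+(-25)) − (-9) = -171 → (-65,-171,-25)

-65,-171,-25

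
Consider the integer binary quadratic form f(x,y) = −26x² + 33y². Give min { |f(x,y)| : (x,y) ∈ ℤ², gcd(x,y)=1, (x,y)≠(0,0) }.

descent: ρ → (33,0,-26)
descent: ρ → (-26,52,7)  [lands on river]
river: ρ → (7,46,-47)
river: ρ → (-47,48,6)
river: ρ → (6,48,-47)
river: ρ → (-47,46,7)
river: ρ → (7,52,-26)
closes: descent 2, river 6
min |a| on river = 6

6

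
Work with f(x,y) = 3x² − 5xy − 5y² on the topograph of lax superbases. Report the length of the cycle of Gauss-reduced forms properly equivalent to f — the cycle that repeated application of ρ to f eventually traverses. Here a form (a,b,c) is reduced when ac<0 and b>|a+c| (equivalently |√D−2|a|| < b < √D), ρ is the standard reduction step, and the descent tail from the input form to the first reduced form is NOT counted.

D = 85, ⌊√D⌋ = 9
descent: ρ → (-5,5,3)  [lands on river]
river: ρ → (3,7,-3)
river: ρ → (-3,5,5)
river: ρ → (5,5,-3)
river: ρ → (-3,7,3)
river: ρ → (3,5,-5)
ρ-cycle length = 6 (tail of 1 descent step not counted)

6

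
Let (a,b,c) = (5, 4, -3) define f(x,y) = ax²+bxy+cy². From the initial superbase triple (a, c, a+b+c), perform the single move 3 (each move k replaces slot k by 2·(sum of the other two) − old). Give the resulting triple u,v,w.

start (5,-3,6) = (f(1,0),f(0,1),f(1,1))
replace slot 3: 2·(5+(-3)) − 6 = -2 → (5,-3,-2)

5,-3,-2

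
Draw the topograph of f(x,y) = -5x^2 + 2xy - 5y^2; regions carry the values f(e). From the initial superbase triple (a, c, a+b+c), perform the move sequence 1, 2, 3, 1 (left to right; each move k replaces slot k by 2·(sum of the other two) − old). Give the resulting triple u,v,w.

start (-5,-5,-8) = (f(1,0),f(0,1),f(1,1))
replace slot 1: 2·((-5)+(-8)) − (-5) = -21 → (-21,-5,-8)
replace slot 2: 2·((-21)+(-8)) − (-5) = -53 → (-21,-53,-8)
replace slot 3: 2·((-21)+(-53)) − (-8) = -140 → (-21,-53,-140)
replace slot 1: 2·((-53)+(-140)) − (-21) = -365 → (-365,-53,-140)

-365,-53,-140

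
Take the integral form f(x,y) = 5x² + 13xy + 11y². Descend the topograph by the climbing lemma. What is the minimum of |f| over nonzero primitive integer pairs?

translate: b→3 (≡13 mod 10), so (5,13,11)→(5,3,3)
flip: (5,3,3)→(3,-3,5)
translate: b→3 (≡-3 mod 6), so (3,-3,5)→(3,3,5)
reduced (well bottom): (3,3,5) with a≤c, −a<b≤a
well minimum = a = 3

3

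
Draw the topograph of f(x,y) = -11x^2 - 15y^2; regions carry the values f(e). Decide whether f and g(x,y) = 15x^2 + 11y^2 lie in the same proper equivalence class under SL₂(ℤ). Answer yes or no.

D₁ = -660, D₂ = -660
f is negative-definite; reduce −f:
−f: reduced (well bottom): (11,0,15) with a≤c, −a<b≤a
flip sign back: reduced form of f is (-11,0,-15)
g: flip: (15,0,11)→(11,0,15)
g: reduced (well bottom): (11,0,15) with a≤c, −a<b≤a
reduced forms (-11, 0, -15) vs (11, 0, 15) ⇒ inequivalent

no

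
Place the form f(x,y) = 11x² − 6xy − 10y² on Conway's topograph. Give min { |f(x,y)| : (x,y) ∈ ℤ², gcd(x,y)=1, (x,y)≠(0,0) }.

descent: ρ → (-10,6,11)  [lands on river]
river: ρ → (11,16,-5)
river: ρ → (-5,14,14)
river: ρ → (14,14,-5)
river: ρ → (-5,16,11)
river: ρ → (11,6,-10)
river: ρ → (-10,14,7)
river: ρ → (7,14,-10)
closes: descent 1, river 8
min |a| on river = 5

5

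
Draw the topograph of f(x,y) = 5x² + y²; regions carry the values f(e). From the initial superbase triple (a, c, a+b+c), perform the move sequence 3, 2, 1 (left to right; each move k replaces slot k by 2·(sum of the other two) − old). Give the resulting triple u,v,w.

start (5,1,6) = (f(1,0),f(0,1),f(1,1))
replace slot 3: 2·(5+1) − 6 = 6 → (5,1,6)
replace slot 2: 2·(5+6) − 1 = 21 → (5,21,6)
replace slot 1: 2·(21+6) − 5 = 49 → (49,21,6)

49,21,6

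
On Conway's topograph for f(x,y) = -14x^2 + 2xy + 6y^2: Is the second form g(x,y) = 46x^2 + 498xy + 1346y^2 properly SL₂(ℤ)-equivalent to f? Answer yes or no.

D₁ = 340, D₂ = 340
river cycle of f (length 6): (6, 10, -10), (-10, 10, 6), (6, 14, -6), (-6, 10, 10), (10, 10, -6), (-6, 14, 6)
river cycle of g (length 6): (6, 10, -10), (-10, 10, 6), (6, 14, -6), (-6, 10, 10), (10, 10, -6), (-6, 14, 6)
cycles coincide ⇒ equivalent

yes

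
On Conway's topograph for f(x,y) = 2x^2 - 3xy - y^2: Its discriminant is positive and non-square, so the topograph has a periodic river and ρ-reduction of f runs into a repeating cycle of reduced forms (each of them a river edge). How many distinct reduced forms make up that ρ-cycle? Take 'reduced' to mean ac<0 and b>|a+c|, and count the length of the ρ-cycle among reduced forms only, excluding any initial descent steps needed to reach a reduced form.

D = 17, ⌊√D⌋ = 4
descent: ρ → (-1,3,2)  [lands on river]
river: ρ → (2,1,-2)
river: ρ → (-2,3,1)
river: ρ → (1,3,-2)
river: ρ → (-2,1,2)
river: ρ → (2,3,-1)
ρ-cycle length = 6 (tail of 1 descent step not counted)

6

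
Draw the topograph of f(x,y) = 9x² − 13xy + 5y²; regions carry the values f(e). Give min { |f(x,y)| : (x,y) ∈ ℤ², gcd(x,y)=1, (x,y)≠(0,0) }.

translate: b→5 (≡-13 mod 18), so (9,-13,5)→(9,5,1)
flip: (9,5,1)→(1,-5,9)
translate: b→1 (≡-5 mod 2), so (1,-5,9)→(1,1,3)
reduced (well bottom): (1,1,3) with a≤c, −a<b≤a
well minimum = a = 1

1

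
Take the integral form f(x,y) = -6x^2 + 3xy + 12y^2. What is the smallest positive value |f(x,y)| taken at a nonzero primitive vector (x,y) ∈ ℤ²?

descent: ρ → (12,-3,-6)
descent: ρ → (-6,15,3)  [lands on river]
river: ρ → (3,15,-6)
river: ρ → (-6,9,9)
river: ρ → (9,9,-6)
closes: descent 2, river 4
min |a| on river = 3

3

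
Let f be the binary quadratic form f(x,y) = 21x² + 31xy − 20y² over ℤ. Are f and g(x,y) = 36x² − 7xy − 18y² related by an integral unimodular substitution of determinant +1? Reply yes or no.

D₁ = 2641, D₂ = 2641
river cycle of f (length 82): (-20, 49, 3), (3, 47, -36), (-36, 25, 14), (14, 31, -30), (-30, 29, 15), (15, 31, -28), (-28, 25, 18), (18, 47, -6), (-6, 49, 10), (10, 51, -1), … (72 more)
river cycle of g (length 82): (-18, 43, 11), (11, 45, -14), (-14, 39, 20), (20, 41, -12), (-12, 31, 35), (35, 39, -8), (-8, 41, 30), (30, 19, -19), (-19, 19, 30), (30, 41, -8), … (72 more)
cycles differ ⇒ inequivalent

no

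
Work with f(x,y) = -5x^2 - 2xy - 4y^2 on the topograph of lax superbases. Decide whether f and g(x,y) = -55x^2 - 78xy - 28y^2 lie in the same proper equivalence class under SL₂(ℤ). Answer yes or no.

D₁ = -76, D₂ = -76
f is negative-definite; reduce −f:
−f: flip: (5,2,4)→(4,-2,5)
−f: reduced (well bottom): (4,-2,5) with a≤c, −a<b≤a
flip sign back: reduced form of f is (-4,2,-5)
g is negative-definite; reduce −g:
−g: translate: b→-32 (≡78 mod 110), so (55,78,28)→(55,-32,5)
−g: flip: (55,-32,5)→(5,32,55)
−g: translate: b→2 (≡32 mod 10), so (5,32,55)→(5,2,4)
−g: flip: (5,2,4)→(4,-2,5)
−g: reduced (well bottom): (4,-2,5) with a≤c, −a<b≤a
flip sign back: reduced form of g is (-4,2,-5)
reduced forms (-4, 2, -5) vs (-4, 2, -5) ⇒ equivalent

yes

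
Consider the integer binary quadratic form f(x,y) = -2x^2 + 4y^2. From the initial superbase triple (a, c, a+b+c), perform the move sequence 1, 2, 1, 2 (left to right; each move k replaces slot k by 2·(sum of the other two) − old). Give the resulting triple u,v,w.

start (-2,4,2) = (f(1,0),f(0,1),f(1,1))
replace slot 1: 2·(4+2) − (-2) = 14 → (14,4,2)
replace slot 2: 2·(14+2) − 4 = 28 → (14,28,2)
replace slot 1: 2·(28+2) − 14 = 46 → (46,28,2)
replace slot 2: 2·(46+2) − 28 = 68 → (46,68,2)

46,68,2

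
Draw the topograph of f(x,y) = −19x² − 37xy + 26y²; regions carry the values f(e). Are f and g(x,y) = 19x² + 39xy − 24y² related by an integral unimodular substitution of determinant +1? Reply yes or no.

D₁ = 3345, D₂ = 3345
river cycle of f (length 26): (26, 37, -19), (-19, 39, 24), (24, 57, -1), (-1, 57, 24), (24, 39, -19), (-19, 37, 26), (26, 15, -30), (-30, 45, 11), (11, 43, -34), (-34, 25, 20), … (16 more)
river cycle of g (length 26): (-24, 57, 1), (1, 57, -24), (-24, 39, 19), (19, 37, -26), (-26, 15, 30), (30, 45, -11), (-11, 43, 34), (34, 25, -20), (-20, 55, 4), (4, 57, -6), … (16 more)
cycles differ ⇒ inequivalent

no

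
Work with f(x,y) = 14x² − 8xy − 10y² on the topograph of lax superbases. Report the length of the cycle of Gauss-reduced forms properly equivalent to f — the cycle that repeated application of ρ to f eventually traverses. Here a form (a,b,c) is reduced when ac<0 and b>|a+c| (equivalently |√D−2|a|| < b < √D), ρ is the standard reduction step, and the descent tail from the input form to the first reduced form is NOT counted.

D = 624, ⌊√D⌋ = 24
descent: ρ → (-10,8,14)  [lands on river]
river: ρ → (14,20,-4)
river: ρ → (-4,20,14)
river: ρ → (14,8,-10)
river: ρ → (-10,12,12)
river: ρ → (12,12,-10)
ρ-cycle length = 6 (tail of 1 descent step not counted)

6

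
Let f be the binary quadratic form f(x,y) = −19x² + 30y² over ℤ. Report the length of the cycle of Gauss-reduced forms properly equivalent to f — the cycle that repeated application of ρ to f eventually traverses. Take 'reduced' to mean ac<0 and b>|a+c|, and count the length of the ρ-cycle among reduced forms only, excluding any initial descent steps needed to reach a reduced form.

D = 2280, ⌊√D⌋ = 47
descent: ρ → (30,0,-19)
descent: ρ → (-19,38,11)  [lands on river]
river: ρ → (11,28,-34)
river: ρ → (-34,40,5)
river: ρ → (5,40,-34)
river: ρ → (-34,28,11)
river: ρ → (11,38,-19)
ρ-cycle length = 6 (tail of 2 descent steps not counted)

6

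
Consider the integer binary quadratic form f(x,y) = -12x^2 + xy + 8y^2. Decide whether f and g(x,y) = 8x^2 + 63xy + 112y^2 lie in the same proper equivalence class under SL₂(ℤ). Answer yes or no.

D₁ = 385, D₂ = 385
river cycle of f (length 10): (8, 15, -5), (-5, 15, 8), (8, 17, -3), (-3, 19, 2), (2, 17, -12), (-12, 7, 7), (7, 7, -12), (-12, 17, 2), (2, 19, -3), (-3, 17, 8)
river cycle of g (length 10): (8, 15, -5), (-5, 15, 8), (8, 17, -3), (-3, 19, 2), (2, 17, -12), (-12, 7, 7), (7, 7, -12), (-12, 17, 2), (2, 19, -3), (-3, 17, 8)
cycles coincide ⇒ equivalent

yes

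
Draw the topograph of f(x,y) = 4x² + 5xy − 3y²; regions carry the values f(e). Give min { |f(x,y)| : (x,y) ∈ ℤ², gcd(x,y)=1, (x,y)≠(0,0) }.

river: ρ → (-3,7,2)
river: ρ → (2,5,-6)
river: ρ → (-6,7,1)
river: ρ → (1,7,-6)
river: ρ → (-6,5,2)
river: ρ → (2,7,-3)
river: ρ → (-3,5,4)
river: ρ → (4,3,-4)
river: ρ → (-4,5,3)
river: ρ → (3,7,-2)
river: ρ → (-2,5,6)
river: ρ → (6,7,-1)
river: ρ → (-1,7,6)
river: ρ → (6,5,-2)
river: ρ → (-2,7,3)
river: ρ → (3,5,-4)
river: ρ → (-4,3,4)
river: ρ → (4,5,-3)
closes: descent 0, river 18
min |a| on river = 1

1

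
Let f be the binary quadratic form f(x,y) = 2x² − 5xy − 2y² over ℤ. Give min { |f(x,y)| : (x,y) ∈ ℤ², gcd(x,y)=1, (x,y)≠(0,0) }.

descent: ρ → (-2,5,2)  [lands on river]
river: ρ → (2,3,-4)
river: ρ → (-4,5,1)
river: ρ → (1,5,-4)
river: ρ → (-4,3,2)
river: ρ → (2,5,-2)
river: ρ → (-2,3,4)
river: ρ → (4,5,-1)
river: ρ → (-1,5,4)
river: ρ → (4,3,-2)
closes: descent 1, river 10
min |a| on river = 1

1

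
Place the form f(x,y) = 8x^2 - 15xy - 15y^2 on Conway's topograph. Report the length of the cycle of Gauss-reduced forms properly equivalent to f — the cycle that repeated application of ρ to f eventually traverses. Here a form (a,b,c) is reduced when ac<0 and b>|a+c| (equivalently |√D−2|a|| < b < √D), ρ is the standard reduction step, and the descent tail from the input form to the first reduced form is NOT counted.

D = 705, ⌊√D⌋ = 26
descent: ρ → (-15,15,8)  [lands on river]
river: ρ → (8,17,-13)
river: ρ → (-13,9,12)
river: ρ → (12,15,-10)
river: ρ → (-10,25,2)
river: ρ → (2,23,-22)
river: ρ → (-22,21,3)
river: ρ → (3,21,-22)
river: ρ → (-22,23,2)
river: ρ → (2,25,-10)
river: ρ → (-10,15,12)
river: ρ → (12,9,-13)
river: ρ → (-13,17,8)
river: ρ → (8,15,-15)
ρ-cycle length = 14 (tail of 1 descent step not counted)

14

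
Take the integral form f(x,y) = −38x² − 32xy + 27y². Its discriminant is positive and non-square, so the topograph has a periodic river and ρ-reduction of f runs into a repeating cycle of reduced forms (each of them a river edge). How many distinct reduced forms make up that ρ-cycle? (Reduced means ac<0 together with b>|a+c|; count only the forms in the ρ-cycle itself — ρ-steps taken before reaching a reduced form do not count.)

D = 5128, ⌊√D⌋ = 71
descent: ρ → (27,32,-38)  [lands on river]
river: ρ → (-38,44,21)
river: ρ → (21,40,-42)
river: ρ → (-42,44,19)
river: ρ → (19,70,-3)
river: ρ → (-3,68,42)
river: ρ → (42,16,-29)
river: ρ → (-29,42,29)
river: ρ → (29,16,-42)
river: ρ → (-42,68,3)
river: ρ → (3,70,-19)
river: ρ → (-19,44,42)
river: ρ → (42,40,-21)
river: ρ → (-21,44,38)
river: ρ → (38,32,-27)
river: ρ → (-27,22,43)
river: ρ → (43,64,-6)
river: ρ → (-6,68,21)
river: ρ → (21,58,-21)
river: ρ → (-21,68,6)
river: ρ → (6,64,-43)
river: ρ → (-43,22,27)
ρ-cycle length = 22 (tail of 1 descent step not counted)

22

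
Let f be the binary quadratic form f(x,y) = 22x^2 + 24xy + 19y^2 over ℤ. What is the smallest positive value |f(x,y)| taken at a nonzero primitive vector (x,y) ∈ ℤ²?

translate: b→-20 (≡24 mod 44), so (22,24,19)→(22,-20,17)
flip: (22,-20,17)→(17,20,22)
translate: b→-14 (≡20 mod 34), so (17,20,22)→(17,-14,19)
reduced (well bottom): (17,-14,19) with a≤c, −a<b≤a
well minimum = a = 17

17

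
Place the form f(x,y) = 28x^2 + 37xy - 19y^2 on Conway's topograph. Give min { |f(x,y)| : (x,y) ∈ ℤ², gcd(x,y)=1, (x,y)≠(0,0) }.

river: ρ → (-19,39,26)
river: ρ → (26,13,-32)
river: ρ → (-32,51,7)
river: ρ → (7,47,-46)
river: ρ → (-46,45,8)
river: ρ → (8,51,-28)
river: ρ → (-28,5,31)
river: ρ → (31,57,-2)
river: ρ → (-2,59,2)
river: ρ → (2,57,-31)
river: ρ → (-31,5,28)
river: ρ → (28,51,-8)
river: ρ → (-8,45,46)
river: ρ → (46,47,-7)
river: ρ → (-7,51,32)
river: ρ → (32,13,-26)
river: ρ → (-26,39,19)
river: ρ → (19,37,-28)
river: ρ → (-28,19,28)
river: ρ → (28,37,-19)
closes: descent 0, river 20
min |a| on river = 2

2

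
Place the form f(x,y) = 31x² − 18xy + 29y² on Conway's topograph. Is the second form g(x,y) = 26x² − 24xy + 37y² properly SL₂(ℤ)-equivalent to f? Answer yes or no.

D₁ = -3272, D₂ = -3272
f: flip: (31,-18,29)→(29,18,31)
f: reduced (well bottom): (29,18,31) with a≤c, −a<b≤a
g: reduced (well bottom): (26,-24,37) with a≤c, −a<b≤a
reduced forms (29, 18, 31) vs (26, -24, 37) ⇒ inequivalent

no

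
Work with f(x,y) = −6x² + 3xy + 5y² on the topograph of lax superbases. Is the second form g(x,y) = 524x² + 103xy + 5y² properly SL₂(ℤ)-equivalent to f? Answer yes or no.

D₁ = 129, D₂ = 129
river cycle of f (length 10): (5, 7, -4), (-4, 9, 3), (3, 9, -4), (-4, 7, 5), (5, 3, -6), (-6, 9, 2), (2, 11, -1), (-1, 11, 2), (2, 9, -6), (-6, 3, 5)
river cycle of g (length 10): (5, 7, -4), (-4, 9, 3), (3, 9, -4), (-4, 7, 5), (5, 3, -6), (-6, 9, 2), (2, 11, -1), (-1, 11, 2), (2, 9, -6), (-6, 3, 5)
cycles coincide ⇒ equivalent

yes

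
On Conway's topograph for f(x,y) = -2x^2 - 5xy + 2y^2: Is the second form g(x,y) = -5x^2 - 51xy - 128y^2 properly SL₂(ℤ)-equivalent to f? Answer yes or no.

D₁ = 41, D₂ = 41
river cycle of f (length 10): (2, 5, -2), (-2, 3, 4), (4, 5, -1), (-1, 5, 4), (4, 3, -2), (-2, 5, 2), (2, 3, -4), (-4, 5, 1), (1, 5, -4), (-4, 3, 2)
river cycle of g (length 10): (2, 5, -2), (-2, 3, 4), (4, 5, -1), (-1, 5, 4), (4, 3, -2), (-2, 5, 2), (2, 3, -4), (-4, 5, 1), (1, 5, -4), (-4, 3, 2)
cycles coincide ⇒ equivalent

yes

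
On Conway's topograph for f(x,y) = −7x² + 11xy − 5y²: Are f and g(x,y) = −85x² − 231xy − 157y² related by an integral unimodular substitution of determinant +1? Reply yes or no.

D₁ = -19, D₂ = -19
f is negative-definite; reduce −f:
−f: translate: b→3 (≡-11 mod 14), so (7,-11,5)→(7,3,1)
−f: flip: (7,3,1)→(1,-3,7)
−f: translate: b→1 (≡-3 mod 2), so (1,-3,7)→(1,1,5)
−f: reduced (well bottom): (1,1,5) with a≤c, −a<b≤a
flip sign back: reduced form of f is (-1,-1,-5)
g is negative-definite; reduce −g:
−g: translate: b→61 (≡231 mod 170), so (85,231,157)→(85,61,11)
−g: flip: (85,61,11)→(11,-61,85)
−g: translate: b→5 (≡-61 mod 22), so (11,-61,85)→(11,5,1)
−g: flip: (11,5,1)→(1,-5,11)
−g: translate: b→1 (≡-5 mod 2), so (1,-5,11)→(1,1,5)
−g: reduced (well bottom): (1,1,5) with a≤c, −a<b≤a
flip sign back: reduced form of g is (-1,-1,-5)
reduced forms (-1, -1, -5) vs (-1, -1, -5) ⇒ equivalent

yes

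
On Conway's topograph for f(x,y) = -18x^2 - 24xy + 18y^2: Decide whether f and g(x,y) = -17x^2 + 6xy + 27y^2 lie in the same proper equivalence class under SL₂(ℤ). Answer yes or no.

D₁ = 1872, D₂ = 1872
river cycle of f (length 10): (18, 24, -18), (-18, 12, 24), (24, 36, -6), (-6, 36, 24), (24, 12, -18), (-18, 24, 18), (18, 12, -24), (-24, 36, 6), (6, 36, -24), (-24, 12, 18)
river cycle of g (length 6): (-17, 40, 4), (4, 40, -17), (-17, 28, 16), (16, 36, -9), (-9, 36, 16), (16, 28, -17)
cycles differ ⇒ inequivalent

no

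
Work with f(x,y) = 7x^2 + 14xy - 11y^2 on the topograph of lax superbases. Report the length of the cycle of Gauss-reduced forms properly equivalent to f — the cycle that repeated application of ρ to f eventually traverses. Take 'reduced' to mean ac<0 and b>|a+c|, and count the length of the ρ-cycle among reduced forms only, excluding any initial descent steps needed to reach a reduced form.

D = 504, ⌊√D⌋ = 22
river: ρ → (-11,8,10)
river: ρ → (10,12,-9)
river: ρ → (-9,6,13)
river: ρ → (13,20,-2)
river: ρ → (-2,20,13)
river: ρ → (13,6,-9)
river: ρ → (-9,12,10)
river: ρ → (10,8,-11)
river: ρ → (-11,14,7)
river: ρ → (7,14,-11)
ρ-cycle length = 10 (tail of 0 descent steps not counted)

10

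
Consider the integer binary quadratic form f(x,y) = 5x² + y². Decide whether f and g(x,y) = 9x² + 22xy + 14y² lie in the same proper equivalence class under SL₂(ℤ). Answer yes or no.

D₁ = -20, D₂ = -20
f: flip: (5,0,1)→(1,0,5)
f: reduced (well bottom): (1,0,5) with a≤c, −a<b≤a
g: translate: b→4 (≡22 mod 18), so (9,22,14)→(9,4,1)
g: flip: (9,4,1)→(1,-4,9)
g: translate: b→0 (≡-4 mod 2), so (1,-4,9)→(1,0,5)
g: reduced (well bottom): (1,0,5) with a≤c, −a<b≤a
reduced forms (1, 0, 5) vs (1, 0, 5) ⇒ equivalent

yes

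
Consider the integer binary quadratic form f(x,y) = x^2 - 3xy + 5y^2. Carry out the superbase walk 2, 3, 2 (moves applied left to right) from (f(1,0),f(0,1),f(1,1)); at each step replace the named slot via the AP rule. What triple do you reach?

start (1,5,3) = (f(1,0),f(0,1),f(1,1))
replace slot 2: 2·(1+3) − 5 = 3 → (1,3,3)
replace slot 3: 2·(1+3) − 3 = 5 → (1,3,5)
replace slot 2: 2·(1+5) − 3 = 9 → (1,9,5)

1,9,5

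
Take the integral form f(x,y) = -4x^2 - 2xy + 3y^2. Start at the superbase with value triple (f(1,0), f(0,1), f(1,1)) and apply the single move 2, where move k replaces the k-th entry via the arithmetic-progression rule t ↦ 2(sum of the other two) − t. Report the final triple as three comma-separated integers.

start (-4,3,-3) = (f(1,0),f(0,1),f(1,1))
replace slot 2: 2·((-4)+(-3)) − 3 = -17 → (-4,-17,-3)

-4,-17,-3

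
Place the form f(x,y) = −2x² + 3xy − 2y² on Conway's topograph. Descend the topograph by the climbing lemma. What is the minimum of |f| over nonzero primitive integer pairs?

translate: b→1 (≡-3 mod 4), so (2,-3,2)→(2,1,1)
flip: (2,1,1)→(1,-1,2)
translate: b→1 (≡-1 mod 2), so (1,-1,2)→(1,1,2)
reduced (well bottom): (1,1,2) with a≤c, −a<b≤a
well minimum |f| = |-1| = 1 (negative-definite)

1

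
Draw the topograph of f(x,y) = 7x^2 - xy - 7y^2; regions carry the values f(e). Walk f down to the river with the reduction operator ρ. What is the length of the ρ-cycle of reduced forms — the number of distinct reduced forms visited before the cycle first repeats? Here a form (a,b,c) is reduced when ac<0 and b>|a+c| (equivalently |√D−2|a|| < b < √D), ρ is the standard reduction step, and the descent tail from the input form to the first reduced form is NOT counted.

D = 197, ⌊√D⌋ = 14
descent: ρ → (-7,1,7)  [lands on river]
river: ρ → (7,13,-1)
river: ρ → (-1,13,7)
river: ρ → (7,1,-7)
river: ρ → (-7,13,1)
river: ρ → (1,13,-7)
ρ-cycle length = 6 (tail of 1 descent step not counted)

6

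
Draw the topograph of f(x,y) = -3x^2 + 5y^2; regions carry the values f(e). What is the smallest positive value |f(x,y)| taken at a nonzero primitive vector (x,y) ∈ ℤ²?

descent: ρ → (5,0,-3)
descent: ρ → (-3,6,2)  [lands on river]
river: ρ → (2,6,-3)
closes: descent 2, river 2
min |a| on river = 2

2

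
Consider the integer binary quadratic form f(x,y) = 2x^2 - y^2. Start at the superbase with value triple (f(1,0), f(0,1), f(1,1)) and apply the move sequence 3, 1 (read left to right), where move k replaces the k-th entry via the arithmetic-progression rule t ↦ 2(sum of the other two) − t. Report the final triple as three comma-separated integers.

start (2,-1,1) = (f(1,0),f(0,1),f(1,1))
replace slot 3: 2·(2+(-1)) − 1 = 1 → (2,-1,1)
replace slot 1: 2·((-1)+1) − 2 = -2 → (-2,-1,1)

-2,-1,1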